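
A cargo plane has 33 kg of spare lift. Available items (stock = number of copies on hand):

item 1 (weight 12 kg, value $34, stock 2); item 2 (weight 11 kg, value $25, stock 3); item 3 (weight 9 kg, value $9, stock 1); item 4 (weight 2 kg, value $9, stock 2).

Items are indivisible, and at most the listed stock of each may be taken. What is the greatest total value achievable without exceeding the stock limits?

$86

Top feasible selections:
- 2×item 1 + 2×item 4: weight 28, value 86
- 2×item 1 + 1×item 4: weight 26, value 77
- 1×item 1 + 1×item 2 + 2×item 4: weight 27, value 77
Best: $86.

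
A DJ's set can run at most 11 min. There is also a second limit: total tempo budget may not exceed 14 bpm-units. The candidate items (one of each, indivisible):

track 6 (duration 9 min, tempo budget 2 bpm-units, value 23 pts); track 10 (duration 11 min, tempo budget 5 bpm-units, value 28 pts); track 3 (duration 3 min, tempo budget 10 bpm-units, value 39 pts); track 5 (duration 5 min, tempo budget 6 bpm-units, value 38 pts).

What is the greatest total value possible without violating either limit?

39 pts

Feasible sets respecting both limits:
- track 3: duration 3, tempo budget 10, value 39
- track 5: duration 5, tempo budget 6, value 38
- track 10: duration 11, tempo budget 5, value 28
Best: 39 pts.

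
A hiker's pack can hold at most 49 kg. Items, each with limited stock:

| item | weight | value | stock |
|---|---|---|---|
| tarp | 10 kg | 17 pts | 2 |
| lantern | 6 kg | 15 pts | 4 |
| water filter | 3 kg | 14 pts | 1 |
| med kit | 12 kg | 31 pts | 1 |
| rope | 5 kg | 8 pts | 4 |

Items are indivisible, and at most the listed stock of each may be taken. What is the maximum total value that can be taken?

Best selections within weight 49 and stock limits:
- 1×tarp + 4×lantern + 1×water filter + 1×med kit: weight 49, value 122
- 4×lantern + 1×water filter + 1×med kit + 2×rope: weight 49, value 121
- 1×tarp + 3×lantern + 1×water filter + 1×med kit + 1×rope: weight 48, value 115
- 3×lantern + 1×water filter + 1×med kit + 3×rope: weight 48, value 114
Best: 122 pts.

122 pts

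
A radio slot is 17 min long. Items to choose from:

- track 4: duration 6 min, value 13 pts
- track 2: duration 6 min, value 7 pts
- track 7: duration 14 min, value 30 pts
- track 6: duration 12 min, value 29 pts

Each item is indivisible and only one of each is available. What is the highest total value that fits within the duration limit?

Check high-value combinations within 17 min:
- track 7: duration 14, value 30
- track 6: duration 12, value 29
- track 4+track 2: duration 6+6=12, value 13+7=20
- track 4: duration 6, value 13
Best: 30 pts.

30 pts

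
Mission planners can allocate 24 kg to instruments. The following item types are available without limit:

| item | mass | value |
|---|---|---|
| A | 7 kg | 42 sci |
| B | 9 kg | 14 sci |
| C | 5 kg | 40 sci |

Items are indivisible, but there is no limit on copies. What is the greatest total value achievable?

164 sci

Best value-per-unit is C at 40/5; filling with it alone gives 4×40 = 160.
Optimal mix: 2×A + 2×C → mass 24, value 164.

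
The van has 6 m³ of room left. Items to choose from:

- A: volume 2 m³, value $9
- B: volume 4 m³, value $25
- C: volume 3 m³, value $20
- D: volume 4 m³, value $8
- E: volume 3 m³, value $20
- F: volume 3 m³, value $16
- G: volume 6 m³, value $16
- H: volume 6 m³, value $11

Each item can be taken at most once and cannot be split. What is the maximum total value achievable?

$40

This is a 0/1 knapsack; check combinations near the capacity.
- C+E: volume 3+3=6, value 20+20=40
- C+F: volume 3+3=6, value 20+16=36
- E+F: volume 3+3=6, value 20+16=36
- A+B: volume 2+4=6, value 9+25=34
- A+C: volume 2+3=5, value 9+20=29
Best: $40.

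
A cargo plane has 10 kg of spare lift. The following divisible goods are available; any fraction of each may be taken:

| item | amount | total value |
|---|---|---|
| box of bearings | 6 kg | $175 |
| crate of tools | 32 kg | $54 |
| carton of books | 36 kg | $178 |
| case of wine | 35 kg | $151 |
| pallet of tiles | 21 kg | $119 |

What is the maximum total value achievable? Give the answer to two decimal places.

Take in order of value per unit:
- box of bearings (175/6 per unit): all 6 → value 175, running total 175.00
- pallet of tiles (119/21 per unit): 4 of 21 → value 4×119/21 = 22.6667, running total 197.67
Total 197.67.

197.67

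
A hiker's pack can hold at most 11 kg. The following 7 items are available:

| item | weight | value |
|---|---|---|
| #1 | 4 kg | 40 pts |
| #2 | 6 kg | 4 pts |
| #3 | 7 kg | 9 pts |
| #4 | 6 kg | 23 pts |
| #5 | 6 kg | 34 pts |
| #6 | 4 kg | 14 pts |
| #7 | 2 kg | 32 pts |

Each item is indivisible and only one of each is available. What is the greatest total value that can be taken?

Check high-value combinations within 11 kg:
- #1+#6+#7: weight 4+4+2=10, value 40+14+32=86
- #1+#5: weight 4+6=10, value 40+34=74
- #1+#7: weight 4+2=6, value 40+32=72
Best: 86 pts.

86 pts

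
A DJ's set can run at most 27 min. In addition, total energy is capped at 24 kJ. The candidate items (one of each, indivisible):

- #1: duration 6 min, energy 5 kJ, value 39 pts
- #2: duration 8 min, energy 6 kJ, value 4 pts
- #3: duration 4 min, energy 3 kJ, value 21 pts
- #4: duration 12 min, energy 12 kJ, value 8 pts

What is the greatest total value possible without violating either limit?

Feasible sets respecting both limits:
- #1+#3+#4: duration 22, energy 20, value 68
- #1+#2+#3: duration 18, energy 14, value 64
- #1+#3: duration 10, energy 8, value 60
- #1+#2+#4: duration 26, energy 23, value 51
Best: 68 pts.

68 pts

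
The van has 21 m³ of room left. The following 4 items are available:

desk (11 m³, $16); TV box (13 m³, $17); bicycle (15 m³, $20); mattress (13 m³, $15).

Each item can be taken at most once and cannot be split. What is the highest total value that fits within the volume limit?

Check high-value combinations within 21 m³:
- bicycle: volume 15, value 20
- TV box: volume 13, value 17
- desk: volume 11, value 16
Best: $20.

$20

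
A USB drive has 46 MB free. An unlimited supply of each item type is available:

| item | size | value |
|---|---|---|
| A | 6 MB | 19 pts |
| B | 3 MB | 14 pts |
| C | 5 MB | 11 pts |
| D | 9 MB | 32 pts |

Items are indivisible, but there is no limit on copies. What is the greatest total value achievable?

Best value-per-unit is B at 14/3, and filling with it alone uses size 15×3=45. No mix of the others beats 15×14 = 210.

210 pts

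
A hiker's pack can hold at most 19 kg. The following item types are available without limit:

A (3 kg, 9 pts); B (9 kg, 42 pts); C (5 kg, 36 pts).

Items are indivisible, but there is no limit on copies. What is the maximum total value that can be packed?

117 pts

Best value-per-unit is C at 36/5; filling with it alone gives 3×36 = 108.
Optimal mix: 1×A + 3×C → weight 18, value 117.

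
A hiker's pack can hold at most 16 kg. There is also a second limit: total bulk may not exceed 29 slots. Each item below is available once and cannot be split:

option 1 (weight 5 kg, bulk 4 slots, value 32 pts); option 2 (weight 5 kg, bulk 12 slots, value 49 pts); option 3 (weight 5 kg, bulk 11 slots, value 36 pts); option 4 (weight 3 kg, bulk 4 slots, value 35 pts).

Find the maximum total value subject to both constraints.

Feasible sets respecting both limits:
- option 2+option 3+option 4: weight 13, bulk 27, value 120
- option 1+option 2+option 3: weight 15, bulk 27, value 117
- option 1+option 2+option 4: weight 13, bulk 20, value 116
- option 1+option 3+option 4: weight 13, bulk 19, value 103
Best: 120 pts.

120 pts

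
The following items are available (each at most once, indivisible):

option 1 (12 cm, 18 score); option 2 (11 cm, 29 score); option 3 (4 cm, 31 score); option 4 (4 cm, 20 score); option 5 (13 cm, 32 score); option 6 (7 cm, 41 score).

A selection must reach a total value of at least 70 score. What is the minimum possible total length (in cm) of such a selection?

11

Subsets with value ≥ 70, sorted by total length:
- option 3+option 6: length 11, value 72
- option 3+option 4+option 6: length 15, value 92
- option 2+option 6: length 18, value 70
Minimum length: 11 cm.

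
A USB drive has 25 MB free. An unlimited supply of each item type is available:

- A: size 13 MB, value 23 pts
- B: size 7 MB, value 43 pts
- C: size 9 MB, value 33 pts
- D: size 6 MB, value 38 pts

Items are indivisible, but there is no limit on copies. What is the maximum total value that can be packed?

Best value-per-unit is D at 38/6; filling with it alone gives 4×38 = 152.
Optimal mix: 1×B + 3×D → size 25, value 157.

157 pts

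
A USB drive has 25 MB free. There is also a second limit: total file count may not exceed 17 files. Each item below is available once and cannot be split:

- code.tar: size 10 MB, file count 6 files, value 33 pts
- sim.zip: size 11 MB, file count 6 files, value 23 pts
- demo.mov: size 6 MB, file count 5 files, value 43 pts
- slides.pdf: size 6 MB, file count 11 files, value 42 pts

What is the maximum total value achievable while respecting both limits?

Feasible sets respecting both limits:
- demo.mov+slides.pdf: size 12, file count 16, value 85
- code.tar+demo.mov: size 16, file count 11, value 76
- code.tar+slides.pdf: size 16, file count 17, value 75
Best: 85 pts.

85 pts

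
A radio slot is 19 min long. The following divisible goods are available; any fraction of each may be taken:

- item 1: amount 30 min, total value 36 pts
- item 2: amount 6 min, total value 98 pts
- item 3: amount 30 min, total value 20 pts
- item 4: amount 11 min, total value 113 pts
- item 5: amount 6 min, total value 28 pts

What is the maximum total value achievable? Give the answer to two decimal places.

Take in order of value per unit:
- item 2 (98/6 per unit): all 6 → value 98, running total 98.00
- item 4 (113/11 per unit): all 11 → value 113, running total 211.00
- item 5 (28/6 per unit): 2 of 6 → value 2×28/6 = 9.3333, running total 220.33
Total 220.33.

220.33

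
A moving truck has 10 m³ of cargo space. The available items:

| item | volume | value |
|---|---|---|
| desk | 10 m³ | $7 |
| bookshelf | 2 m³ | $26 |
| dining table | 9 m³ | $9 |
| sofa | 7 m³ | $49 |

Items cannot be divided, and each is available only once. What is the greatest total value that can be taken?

Check high-value combinations within 10 m³:
- bookshelf+sofa: volume 2+7=9, value 26+49=75
- sofa: volume 7, value 49
- bookshelf: volume 2, value 26
- dining table: volume 9, value 9
Best: $75.

$75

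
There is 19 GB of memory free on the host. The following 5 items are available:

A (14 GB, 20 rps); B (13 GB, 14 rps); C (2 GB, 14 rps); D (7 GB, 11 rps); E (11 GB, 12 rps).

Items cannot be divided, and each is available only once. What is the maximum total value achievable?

This is a 0/1 knapsack; check combinations near the capacity.
- A+C: memory 14+2=16, value 20+14=34
- B+C: memory 13+2=15, value 14+14=28
- C+E: memory 2+11=13, value 14+12=26
- C+D: memory 2+7=9, value 14+11=25
Best: 34 rps.

34 rps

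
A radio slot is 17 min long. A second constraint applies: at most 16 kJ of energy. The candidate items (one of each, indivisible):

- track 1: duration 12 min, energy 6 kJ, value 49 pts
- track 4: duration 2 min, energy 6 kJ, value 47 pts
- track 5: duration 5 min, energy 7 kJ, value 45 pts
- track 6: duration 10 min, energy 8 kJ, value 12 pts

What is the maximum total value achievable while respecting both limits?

96 pts

Feasible sets respecting both limits:
- track 1+track 4: duration 14, energy 12, value 96
- track 1+track 5: duration 17, energy 13, value 94
- track 4+track 5: duration 7, energy 13, value 92
- track 4+track 6: duration 12, energy 14, value 59
Best: 96 pts.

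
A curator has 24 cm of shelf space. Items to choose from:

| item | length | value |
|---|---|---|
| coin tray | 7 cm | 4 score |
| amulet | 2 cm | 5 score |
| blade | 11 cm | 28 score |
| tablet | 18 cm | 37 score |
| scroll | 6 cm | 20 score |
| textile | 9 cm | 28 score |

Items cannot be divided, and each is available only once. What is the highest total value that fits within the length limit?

61 score

Check high-value combinations within 24 cm:
- amulet+blade+textile: length 2+11+9=22, value 5+28+28=61
- tablet+scroll: length 18+6=24, value 37+20=57
- coin tray+amulet+scroll+textile: length 7+2+6+9=24, value 4+5+20+28=57
- blade+textile: length 11+9=20, value 28+28=56
Best: 61 score.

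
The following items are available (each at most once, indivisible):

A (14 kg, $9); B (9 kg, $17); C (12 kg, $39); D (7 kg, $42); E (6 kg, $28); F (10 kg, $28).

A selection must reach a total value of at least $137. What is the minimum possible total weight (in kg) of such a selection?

35

Subsets with value ≥ 137, sorted by total weight:
- C+D+E+F: weight 35, value 137
- B+C+D+E+F: weight 44, value 154
- A+C+D+E+F: weight 49, value 146
Minimum weight: 35 kg.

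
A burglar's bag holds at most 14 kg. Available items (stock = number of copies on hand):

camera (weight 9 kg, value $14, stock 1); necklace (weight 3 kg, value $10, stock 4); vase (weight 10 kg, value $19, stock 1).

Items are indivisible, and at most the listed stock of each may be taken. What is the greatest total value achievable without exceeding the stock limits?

Top feasible selections:
- 4×necklace: weight 12, value 40
- 3×necklace: weight 9, value 30
Best: $40.

$40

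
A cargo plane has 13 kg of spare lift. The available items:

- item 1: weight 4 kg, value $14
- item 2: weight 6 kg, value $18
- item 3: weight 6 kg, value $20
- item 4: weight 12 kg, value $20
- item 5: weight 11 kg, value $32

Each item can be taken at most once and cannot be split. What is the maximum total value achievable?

Check high-value combinations within 13 kg:
- item 2+item 3: weight 6+6=12, value 18+20=38
- item 1+item 3: weight 4+6=10, value 14+20=34
- item 1+item 2: weight 4+6=10, value 14+18=32
- item 5: weight 11, value 32
Best: $38.

$38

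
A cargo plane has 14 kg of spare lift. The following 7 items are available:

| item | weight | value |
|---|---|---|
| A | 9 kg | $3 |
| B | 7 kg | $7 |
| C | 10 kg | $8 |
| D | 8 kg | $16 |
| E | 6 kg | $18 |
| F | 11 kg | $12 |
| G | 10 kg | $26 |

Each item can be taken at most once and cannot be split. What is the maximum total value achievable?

Check high-value combinations within 14 kg:
- D+E: weight 8+6=14, value 16+18=34
- G: weight 10, value 26
- B+E: weight 7+6=13, value 7+18=25
Best: $34.

$34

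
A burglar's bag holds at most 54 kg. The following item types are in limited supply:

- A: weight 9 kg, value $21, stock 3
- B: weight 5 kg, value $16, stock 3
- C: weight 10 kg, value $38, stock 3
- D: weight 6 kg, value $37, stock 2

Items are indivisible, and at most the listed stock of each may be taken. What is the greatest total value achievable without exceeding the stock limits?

$220

Top feasible selections:
- 2×B + 3×C + 2×D: weight 52, value 220
- 1×A + 3×C + 2×D: weight 51, value 209
- 1×B + 3×C + 2×D: weight 47, value 204
- 1×A + 2×B + 2×C + 2×D: weight 51, value 203
Best: $220.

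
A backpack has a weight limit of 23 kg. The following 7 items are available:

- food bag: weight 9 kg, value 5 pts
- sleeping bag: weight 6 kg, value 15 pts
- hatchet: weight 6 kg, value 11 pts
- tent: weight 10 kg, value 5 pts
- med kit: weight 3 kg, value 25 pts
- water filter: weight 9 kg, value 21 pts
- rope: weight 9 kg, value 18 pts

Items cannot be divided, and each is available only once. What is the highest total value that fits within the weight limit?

64 pts

This is a 0/1 knapsack; check combinations near the capacity.
- med kit+water filter+rope: weight 3+9+9=21, value 25+21+18=64
- sleeping bag+med kit+water filter: weight 6+3+9=18, value 15+25+21=61
- sleeping bag+med kit+rope: weight 6+3+9=18, value 15+25+18=58
- hatchet+med kit+water filter: weight 6+3+9=18, value 11+25+21=57
Best: 64 pts.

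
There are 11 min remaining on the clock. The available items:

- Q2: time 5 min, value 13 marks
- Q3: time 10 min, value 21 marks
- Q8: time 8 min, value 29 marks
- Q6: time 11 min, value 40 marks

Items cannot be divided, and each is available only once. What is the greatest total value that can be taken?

40 marks

Check high-value combinations within 11 min:
- Q6: time 11, value 40
- Q8: time 8, value 29
- Q3: time 10, value 21
Best: 40 marks.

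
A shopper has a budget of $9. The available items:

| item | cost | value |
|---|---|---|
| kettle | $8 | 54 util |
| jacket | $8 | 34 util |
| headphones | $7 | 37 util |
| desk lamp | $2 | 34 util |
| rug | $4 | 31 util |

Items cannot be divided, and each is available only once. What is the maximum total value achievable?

71 util

This is a 0/1 knapsack; check combinations near the capacity.
- headphones+desk lamp: cost 7+2=9, value 37+34=71
- desk lamp+rug: cost 2+4=6, value 34+31=65
- kettle: cost 8, value 54
Best: 71 util.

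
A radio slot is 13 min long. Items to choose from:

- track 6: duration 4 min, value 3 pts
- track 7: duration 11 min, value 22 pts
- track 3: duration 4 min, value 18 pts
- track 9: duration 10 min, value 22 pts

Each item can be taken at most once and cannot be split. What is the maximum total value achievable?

22 pts

Check high-value combinations within 13 min:
- track 9: duration 10, value 22
- track 7: duration 11, value 22
- track 6+track 3: duration 4+4=8, value 3+18=21
Best: 22 pts.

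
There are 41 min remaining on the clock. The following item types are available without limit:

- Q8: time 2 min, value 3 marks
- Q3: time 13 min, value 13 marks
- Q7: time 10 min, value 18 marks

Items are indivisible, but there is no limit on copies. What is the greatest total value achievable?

Best value-per-unit is Q7 at 18/10, and filling with it alone uses time 4×10=40. No mix of the others beats 4×18 = 72.

72 marks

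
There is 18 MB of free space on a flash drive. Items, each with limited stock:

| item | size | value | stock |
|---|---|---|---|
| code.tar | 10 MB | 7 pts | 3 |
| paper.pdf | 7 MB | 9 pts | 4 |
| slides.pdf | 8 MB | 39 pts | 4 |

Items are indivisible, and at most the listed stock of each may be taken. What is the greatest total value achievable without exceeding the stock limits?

Top feasible selections:
- 2×slides.pdf: size 16, value 78
- 1×paper.pdf + 1×slides.pdf: size 15, value 48
Best: 78 pts.

78 pts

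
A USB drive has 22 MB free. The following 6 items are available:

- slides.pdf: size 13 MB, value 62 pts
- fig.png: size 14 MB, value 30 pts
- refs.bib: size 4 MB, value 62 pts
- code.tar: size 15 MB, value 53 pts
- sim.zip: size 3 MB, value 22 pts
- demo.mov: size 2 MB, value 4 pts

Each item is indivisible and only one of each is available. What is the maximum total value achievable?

150 pts

Check high-value combinations within 22 MB:
- slides.pdf+refs.bib+sim.zip+demo.mov: size 13+4+3+2=22, value 62+62+22+4=150
- slides.pdf+refs.bib+sim.zip: size 13+4+3=20, value 62+62+22=146
- refs.bib+code.tar+sim.zip: size 4+15+3=22, value 62+53+22=137
- slides.pdf+refs.bib+demo.mov: size 13+4+2=19, value 62+62+4=128
- slides.pdf+refs.bib: size 13+4=17, value 62+62=124
Best: 150 pts.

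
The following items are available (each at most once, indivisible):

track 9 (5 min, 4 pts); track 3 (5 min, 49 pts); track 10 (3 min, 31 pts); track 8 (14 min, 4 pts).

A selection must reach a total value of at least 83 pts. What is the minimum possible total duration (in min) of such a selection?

13

Subsets with value ≥ 83, sorted by total duration:
- track 9+track 3+track 10: duration 13, value 84
- track 3+track 10+track 8: duration 22, value 84
- track 9+track 3+track 10+track 8: duration 27, value 88
Minimum duration: 13 min.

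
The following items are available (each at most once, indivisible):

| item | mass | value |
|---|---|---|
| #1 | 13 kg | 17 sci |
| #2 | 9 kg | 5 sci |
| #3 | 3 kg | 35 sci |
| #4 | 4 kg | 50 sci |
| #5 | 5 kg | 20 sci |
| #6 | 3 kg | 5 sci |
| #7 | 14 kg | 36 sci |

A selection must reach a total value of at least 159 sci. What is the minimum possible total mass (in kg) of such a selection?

Subsets with value ≥ 159, sorted by total mass:
- #1+#3+#4+#5+#6+#7: mass 42, value 163
- #1+#2+#3+#4+#5+#7: mass 48, value 163
- #1+#2+#3+#4+#5+#6+#7: mass 51, value 168
Minimum mass: 42 kg.

42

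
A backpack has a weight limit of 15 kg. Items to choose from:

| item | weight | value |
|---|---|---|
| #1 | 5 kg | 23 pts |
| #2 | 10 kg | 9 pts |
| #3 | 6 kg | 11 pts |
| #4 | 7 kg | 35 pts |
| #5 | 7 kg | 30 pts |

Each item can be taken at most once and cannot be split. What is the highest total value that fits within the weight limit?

65 pts

This is a 0/1 knapsack; check combinations near the capacity.
- #4+#5: weight 7+7=14, value 35+30=65
- #1+#4: weight 5+7=12, value 23+35=58
- #1+#5: weight 5+7=12, value 23+30=53
- #3+#4: weight 6+7=13, value 11+35=46
- #3+#5: weight 6+7=13, value 11+30=41
Best: 65 pts.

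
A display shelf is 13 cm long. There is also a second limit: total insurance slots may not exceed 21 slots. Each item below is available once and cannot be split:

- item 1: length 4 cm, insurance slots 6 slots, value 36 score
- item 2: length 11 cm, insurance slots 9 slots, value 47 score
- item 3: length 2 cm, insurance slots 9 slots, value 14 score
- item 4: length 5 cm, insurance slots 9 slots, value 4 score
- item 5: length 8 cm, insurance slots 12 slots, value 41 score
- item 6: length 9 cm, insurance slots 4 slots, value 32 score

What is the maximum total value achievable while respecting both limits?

Feasible sets respecting both limits:
- item 1+item 5: length 12, insurance slots 18, value 77
- item 1+item 6: length 13, insurance slots 10, value 68
- item 2+item 3: length 13, insurance slots 18, value 61
- item 3+item 5: length 10, insurance slots 21, value 55
Best: 77 score.

77 score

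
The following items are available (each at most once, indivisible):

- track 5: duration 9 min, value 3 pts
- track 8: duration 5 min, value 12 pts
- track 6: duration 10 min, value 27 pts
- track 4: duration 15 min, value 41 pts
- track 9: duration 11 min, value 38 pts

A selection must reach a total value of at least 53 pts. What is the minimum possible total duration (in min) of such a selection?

20

Subsets with value ≥ 53, sorted by total duration:
- track 8+track 4: duration 20, value 53
- track 6+track 9: duration 21, value 65
- track 6+track 4: duration 25, value 68
- track 5+track 8+track 9: duration 25, value 53
Minimum duration: 20 min.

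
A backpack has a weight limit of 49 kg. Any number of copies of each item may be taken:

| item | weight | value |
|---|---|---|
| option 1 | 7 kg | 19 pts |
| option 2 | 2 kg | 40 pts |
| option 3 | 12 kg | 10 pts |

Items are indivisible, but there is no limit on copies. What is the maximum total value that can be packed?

960 pts

Best value-per-unit is option 2 at 40/2, and filling with it alone uses weight 24×2=48. No mix of the others beats 24×40 = 960.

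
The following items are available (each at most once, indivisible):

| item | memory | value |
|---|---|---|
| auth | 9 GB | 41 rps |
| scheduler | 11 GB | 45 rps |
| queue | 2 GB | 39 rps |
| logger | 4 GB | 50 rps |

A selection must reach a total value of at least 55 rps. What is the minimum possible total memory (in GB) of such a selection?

6

Subsets with value ≥ 55, sorted by total memory:
- queue+logger: memory 6, value 89
- auth+queue: memory 11, value 80
- auth+logger: memory 13, value 91
- scheduler+queue: memory 13, value 84
Minimum memory: 6 GB.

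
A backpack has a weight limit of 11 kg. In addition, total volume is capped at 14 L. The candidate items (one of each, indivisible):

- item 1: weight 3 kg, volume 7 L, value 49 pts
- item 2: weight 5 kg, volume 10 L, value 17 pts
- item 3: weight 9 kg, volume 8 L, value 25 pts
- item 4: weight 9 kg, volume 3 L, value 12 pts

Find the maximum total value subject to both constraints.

49 pts

Feasible sets respecting both limits:
- item 1: weight 3, volume 7, value 49
- item 3: weight 9, volume 8, value 25
- item 2: weight 5, volume 10, value 17
Best: 49 pts.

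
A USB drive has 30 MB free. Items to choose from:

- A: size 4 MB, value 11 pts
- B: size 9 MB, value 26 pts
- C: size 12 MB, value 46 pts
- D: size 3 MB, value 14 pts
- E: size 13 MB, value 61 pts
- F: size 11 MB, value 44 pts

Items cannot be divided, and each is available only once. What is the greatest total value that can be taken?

121 pts

Check high-value combinations within 30 MB:
- C+D+E: size 12+3+13=28, value 46+14+61=121
- D+E+F: size 3+13+11=27, value 14+61+44=119
- A+C+E: size 4+12+13=29, value 11+46+61=118
- A+E+F: size 4+13+11=28, value 11+61+44=116
Best: 121 pts.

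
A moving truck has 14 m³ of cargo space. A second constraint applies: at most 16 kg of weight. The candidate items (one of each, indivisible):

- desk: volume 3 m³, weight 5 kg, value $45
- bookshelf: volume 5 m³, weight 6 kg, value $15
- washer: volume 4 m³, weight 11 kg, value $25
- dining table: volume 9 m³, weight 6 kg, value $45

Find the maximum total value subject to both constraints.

$90

Feasible sets respecting both limits:
- desk+dining table: volume 12, weight 11, value 90
- desk+washer: volume 7, weight 16, value 70
- desk+bookshelf: volume 8, weight 11, value 60
Best: $90.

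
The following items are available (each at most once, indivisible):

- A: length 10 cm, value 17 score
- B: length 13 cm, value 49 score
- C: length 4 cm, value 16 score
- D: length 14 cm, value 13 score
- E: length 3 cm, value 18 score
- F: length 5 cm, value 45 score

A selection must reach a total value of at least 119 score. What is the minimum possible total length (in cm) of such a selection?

Subsets with value ≥ 119, sorted by total length:
- B+C+E+F: length 25, value 128
- A+B+E+F: length 31, value 129
Minimum length: 25 cm.

25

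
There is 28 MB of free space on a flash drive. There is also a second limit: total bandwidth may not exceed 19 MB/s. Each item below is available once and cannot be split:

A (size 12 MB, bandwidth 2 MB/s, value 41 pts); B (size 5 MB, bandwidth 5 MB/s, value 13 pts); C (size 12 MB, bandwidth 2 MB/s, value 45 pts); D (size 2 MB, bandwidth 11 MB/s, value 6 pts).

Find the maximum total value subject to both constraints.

92 pts

Feasible sets respecting both limits:
- A+C+D: size 26, bandwidth 15, value 92
- A+C: size 24, bandwidth 4, value 86
- B+C+D: size 19, bandwidth 18, value 64
- A+B+D: size 19, bandwidth 18, value 60
Best: 92 pts.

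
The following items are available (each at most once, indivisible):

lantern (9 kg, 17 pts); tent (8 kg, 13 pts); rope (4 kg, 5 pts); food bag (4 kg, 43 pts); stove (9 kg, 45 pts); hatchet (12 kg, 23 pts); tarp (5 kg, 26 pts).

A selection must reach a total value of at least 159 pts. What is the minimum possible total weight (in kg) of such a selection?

43

Subsets with value ≥ 159, sorted by total weight:
- lantern+rope+food bag+stove+hatchet+tarp: weight 43, value 159
- lantern+tent+food bag+stove+hatchet+tarp: weight 47, value 167
- lantern+tent+rope+food bag+stove+hatchet+tarp: weight 51, value 172
Minimum weight: 43 kg.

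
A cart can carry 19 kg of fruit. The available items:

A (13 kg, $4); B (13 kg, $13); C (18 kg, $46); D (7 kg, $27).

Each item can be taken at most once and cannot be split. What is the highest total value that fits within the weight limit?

$46

This is a 0/1 knapsack; check combinations near the capacity.
- C: weight 18, value 46
- D: weight 7, value 27
- B: weight 13, value 13
Best: $46.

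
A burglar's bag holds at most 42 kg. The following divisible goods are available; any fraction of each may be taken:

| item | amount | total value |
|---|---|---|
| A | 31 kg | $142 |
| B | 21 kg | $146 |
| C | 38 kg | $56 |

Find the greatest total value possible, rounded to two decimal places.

242.19

Take in order of value per unit:
- B (146/21 per unit): all 21 → value 146, running total 146.00
- A (142/31 per unit): 21 of 31 → value 21×142/31 = 96.1935, running total 242.19
Total 242.19.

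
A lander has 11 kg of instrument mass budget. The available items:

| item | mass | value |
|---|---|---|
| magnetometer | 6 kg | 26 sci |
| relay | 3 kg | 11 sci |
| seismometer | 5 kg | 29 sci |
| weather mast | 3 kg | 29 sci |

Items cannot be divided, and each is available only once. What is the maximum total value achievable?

This is a 0/1 knapsack; check combinations near the capacity.
- relay+seismometer+weather mast: mass 3+5+3=11, value 11+29+29=69
- seismometer+weather mast: mass 5+3=8, value 29+29=58
- magnetometer+weather mast: mass 6+3=9, value 26+29=55
Best: 69 sci.

69 sci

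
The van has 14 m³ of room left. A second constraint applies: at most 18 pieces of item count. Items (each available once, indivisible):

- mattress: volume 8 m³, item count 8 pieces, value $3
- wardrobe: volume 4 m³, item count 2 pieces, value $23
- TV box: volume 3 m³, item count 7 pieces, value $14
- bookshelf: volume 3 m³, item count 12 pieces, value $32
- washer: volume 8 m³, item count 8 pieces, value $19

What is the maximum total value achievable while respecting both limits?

$55

Feasible sets respecting both limits:
- wardrobe+bookshelf: volume 7, item count 14, value 55
- wardrobe+washer: volume 12, item count 10, value 42
- wardrobe+TV box: volume 7, item count 9, value 37
- TV box+washer: volume 11, item count 15, value 33
Best: $55.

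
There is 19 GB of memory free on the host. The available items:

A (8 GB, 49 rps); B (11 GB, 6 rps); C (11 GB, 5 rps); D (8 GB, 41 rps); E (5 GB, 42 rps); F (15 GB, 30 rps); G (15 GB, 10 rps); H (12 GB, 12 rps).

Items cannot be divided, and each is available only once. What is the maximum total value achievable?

Check high-value combinations within 19 GB:
- A+E: memory 8+5=13, value 49+42=91
- A+D: memory 8+8=16, value 49+41=90
- D+E: memory 8+5=13, value 41+42=83
- A+B: memory 8+11=19, value 49+6=55
- E+H: memory 5+12=17, value 42+12=54
Best: 91 rps.

91 rps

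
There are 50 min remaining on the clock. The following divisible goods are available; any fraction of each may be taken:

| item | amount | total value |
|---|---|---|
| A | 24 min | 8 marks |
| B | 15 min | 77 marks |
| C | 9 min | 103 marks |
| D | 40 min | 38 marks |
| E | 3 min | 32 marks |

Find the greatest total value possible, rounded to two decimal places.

Take in order of value per unit:
- C (103/9 per unit): all 9 → value 103, running total 103.00
- E (32/3 per unit): all 3 → value 32, running total 135.00
- B (77/15 per unit): all 15 → value 77, running total 212.00
- D (38/40 per unit): 23 of 40 → value 23×38/40 = 21.8500, running total 233.85
Total 233.85.

233.85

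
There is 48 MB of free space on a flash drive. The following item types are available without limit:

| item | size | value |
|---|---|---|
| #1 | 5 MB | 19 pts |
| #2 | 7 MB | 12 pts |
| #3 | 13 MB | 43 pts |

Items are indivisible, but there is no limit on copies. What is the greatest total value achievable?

176 pts

Best value-per-unit is #1 at 19/5; filling with it alone gives 9×19 = 171.
Optimal mix: 7×#1 + 1×#3 → size 48, value 176.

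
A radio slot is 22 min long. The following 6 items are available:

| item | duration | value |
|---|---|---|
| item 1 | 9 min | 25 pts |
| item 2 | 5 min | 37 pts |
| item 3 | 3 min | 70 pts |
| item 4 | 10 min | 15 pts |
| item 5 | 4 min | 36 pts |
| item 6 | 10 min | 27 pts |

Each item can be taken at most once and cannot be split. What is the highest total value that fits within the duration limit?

170 pts

Check high-value combinations within 22 min:
- item 2+item 3+item 5+item 6: duration 5+3+4+10=22, value 37+70+36+27=170
- item 1+item 2+item 3+item 5: duration 9+5+3+4=21, value 25+37+70+36=168
- item 2+item 3+item 4+item 5: duration 5+3+10+4=22, value 37+70+15+36=158
- item 2+item 3+item 5: duration 5+3+4=12, value 37+70+36=143
- item 2+item 3+item 6: duration 5+3+10=18, value 37+70+27=134
Best: 170 pts.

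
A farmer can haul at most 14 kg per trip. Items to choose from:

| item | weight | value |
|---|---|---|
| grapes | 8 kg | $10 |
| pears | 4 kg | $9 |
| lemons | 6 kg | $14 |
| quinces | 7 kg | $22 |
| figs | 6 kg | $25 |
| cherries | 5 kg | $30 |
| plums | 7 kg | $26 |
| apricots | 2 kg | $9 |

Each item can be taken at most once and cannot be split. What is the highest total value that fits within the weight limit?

This is a 0/1 knapsack; check combinations near the capacity.
- cherries+plums+apricots: weight 5+7+2=14, value 30+26+9=65
- figs+cherries+apricots: weight 6+5+2=13, value 25+30+9=64
- quinces+cherries+apricots: weight 7+5+2=14, value 22+30+9=61
- cherries+plums: weight 5+7=12, value 30+26=56
Best: $65.

$65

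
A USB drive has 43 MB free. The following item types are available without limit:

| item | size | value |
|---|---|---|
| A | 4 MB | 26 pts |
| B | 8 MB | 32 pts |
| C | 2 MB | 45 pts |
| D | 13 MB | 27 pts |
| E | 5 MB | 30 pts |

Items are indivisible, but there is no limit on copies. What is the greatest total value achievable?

Best value-per-unit is C at 45/2, and filling with it alone uses size 21×2=42. No mix of the others beats 21×45 = 945.

945 pts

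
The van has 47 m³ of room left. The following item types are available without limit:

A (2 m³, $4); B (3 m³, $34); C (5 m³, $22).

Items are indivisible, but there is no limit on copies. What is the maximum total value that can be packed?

$514

Best value-per-unit is B at 34/3; filling with it alone gives 15×34 = 510.
Optimal mix: 1×A + 15×B → volume 47, value 514.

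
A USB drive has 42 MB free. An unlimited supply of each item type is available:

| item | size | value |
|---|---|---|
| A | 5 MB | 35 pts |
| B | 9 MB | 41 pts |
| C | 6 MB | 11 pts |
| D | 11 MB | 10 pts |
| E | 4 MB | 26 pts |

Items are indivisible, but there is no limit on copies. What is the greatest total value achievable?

Best value-per-unit is A at 35/5; filling with it alone gives 8×35 = 280.
Optimal mix: 6×A + 3×E → size 42, value 288.

288 pts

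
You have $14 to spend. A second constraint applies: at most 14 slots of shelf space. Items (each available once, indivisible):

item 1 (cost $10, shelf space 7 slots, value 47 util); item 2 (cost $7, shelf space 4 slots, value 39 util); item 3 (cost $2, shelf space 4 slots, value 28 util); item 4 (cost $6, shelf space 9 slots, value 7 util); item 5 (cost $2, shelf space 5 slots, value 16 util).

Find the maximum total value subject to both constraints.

83 util

Feasible sets respecting both limits:
- item 2+item 3+item 5: cost 11, shelf space 13, value 83
- item 1+item 3: cost 12, shelf space 11, value 75
- item 2+item 3: cost 9, shelf space 8, value 67
Best: 83 util.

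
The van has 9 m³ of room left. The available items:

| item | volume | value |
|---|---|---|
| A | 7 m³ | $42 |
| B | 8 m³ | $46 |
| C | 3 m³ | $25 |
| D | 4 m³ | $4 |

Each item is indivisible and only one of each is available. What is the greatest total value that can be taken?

$46

Check high-value combinations within 9 m³:
- B: volume 8, value 46
- A: volume 7, value 42
- C+D: volume 3+4=7, value 25+4=29
Best: $46.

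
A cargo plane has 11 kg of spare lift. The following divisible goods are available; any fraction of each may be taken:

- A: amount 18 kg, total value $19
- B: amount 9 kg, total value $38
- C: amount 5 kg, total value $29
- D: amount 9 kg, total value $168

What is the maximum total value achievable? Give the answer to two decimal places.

179.60

Take in order of value per unit:
- D (168/9 per unit): all 9 → value 168, running total 168.00
- C (29/5 per unit): 2 of 5 → value 2×29/5 = 11.6000, running total 179.60
Total 179.60.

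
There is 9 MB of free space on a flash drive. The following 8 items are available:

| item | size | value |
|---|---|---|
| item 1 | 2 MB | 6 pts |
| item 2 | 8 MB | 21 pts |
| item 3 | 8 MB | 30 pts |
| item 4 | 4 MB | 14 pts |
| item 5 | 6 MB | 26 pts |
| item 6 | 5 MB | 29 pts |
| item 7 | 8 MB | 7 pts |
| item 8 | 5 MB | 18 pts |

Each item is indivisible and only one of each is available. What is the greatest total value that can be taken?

43 pts

Check high-value combinations within 9 MB:
- item 4+item 6: size 4+5=9, value 14+29=43
- item 1+item 6: size 2+5=7, value 6+29=35
- item 1+item 5: size 2+6=8, value 6+26=32
- item 4+item 8: size 4+5=9, value 14+18=32
- item 3: size 8, value 30
Best: 43 pts.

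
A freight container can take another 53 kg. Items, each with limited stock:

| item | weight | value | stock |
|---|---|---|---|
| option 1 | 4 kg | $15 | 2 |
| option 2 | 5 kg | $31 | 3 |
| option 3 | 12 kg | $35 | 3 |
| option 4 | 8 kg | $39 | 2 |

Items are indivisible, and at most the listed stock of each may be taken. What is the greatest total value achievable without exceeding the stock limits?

$236

Top feasible selections:
- 2×option 1 + 3×option 2 + 1×option 3 + 2×option 4: weight 51, value 236
- 1×option 1 + 3×option 2 + 1×option 3 + 2×option 4: weight 47, value 221
Best: $236.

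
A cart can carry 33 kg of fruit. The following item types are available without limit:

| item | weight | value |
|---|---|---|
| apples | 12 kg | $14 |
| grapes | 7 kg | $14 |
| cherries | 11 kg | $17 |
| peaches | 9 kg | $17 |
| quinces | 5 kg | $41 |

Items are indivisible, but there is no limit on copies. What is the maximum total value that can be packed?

$246

Best value-per-unit is quinces at 41/5, and filling with it alone uses weight 6×5=30. No mix of the others beats 6×41 = 246.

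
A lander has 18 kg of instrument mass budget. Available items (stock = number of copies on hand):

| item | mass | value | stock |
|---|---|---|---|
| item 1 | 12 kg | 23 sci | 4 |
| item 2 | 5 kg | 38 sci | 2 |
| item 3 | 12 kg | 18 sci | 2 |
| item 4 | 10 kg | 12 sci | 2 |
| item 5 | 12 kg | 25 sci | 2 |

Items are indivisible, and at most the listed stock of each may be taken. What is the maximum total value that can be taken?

76 sci

Top feasible selections:
- 2×item 2: mass 10, value 76
- 1×item 2 + 1×item 5: mass 17, value 63
- 1×item 1 + 1×item 2: mass 17, value 61
Best: 76 sci.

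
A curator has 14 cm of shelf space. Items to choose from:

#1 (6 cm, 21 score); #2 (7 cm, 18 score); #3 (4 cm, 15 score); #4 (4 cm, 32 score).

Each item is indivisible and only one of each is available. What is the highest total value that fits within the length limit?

68 score

Check high-value combinations within 14 cm:
- #1+#3+#4: length 6+4+4=14, value 21+15+32=68
- #1+#4: length 6+4=10, value 21+32=53
- #2+#4: length 7+4=11, value 18+32=50
- #3+#4: length 4+4=8, value 15+32=47
- #1+#2: length 6+7=13, value 21+18=39
Best: 68 score.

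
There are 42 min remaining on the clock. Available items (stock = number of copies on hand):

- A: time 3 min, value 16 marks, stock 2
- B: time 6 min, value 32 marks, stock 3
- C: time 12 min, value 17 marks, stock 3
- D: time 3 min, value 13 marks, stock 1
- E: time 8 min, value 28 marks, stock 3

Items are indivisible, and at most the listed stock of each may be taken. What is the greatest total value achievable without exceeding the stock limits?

Best selections within time 42 and stock limits:
- 2×A + 3×B + 2×E: time 40, value 184
- 1×A + 3×B + 1×D + 2×E: time 40, value 181
- 3×B + 3×E: time 42, value 180
Best: 184 marks.

184 marks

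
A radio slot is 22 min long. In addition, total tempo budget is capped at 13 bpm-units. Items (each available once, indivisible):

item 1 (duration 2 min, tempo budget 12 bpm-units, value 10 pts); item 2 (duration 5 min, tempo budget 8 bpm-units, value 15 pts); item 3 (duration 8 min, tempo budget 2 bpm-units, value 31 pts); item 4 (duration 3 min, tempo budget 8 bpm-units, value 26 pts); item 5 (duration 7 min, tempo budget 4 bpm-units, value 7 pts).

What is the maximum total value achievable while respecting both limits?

57 pts

Feasible sets respecting both limits:
- item 3+item 4: duration 11, tempo budget 10, value 57
- item 2+item 3: duration 13, tempo budget 10, value 46
- item 3+item 5: duration 15, tempo budget 6, value 38
- item 4+item 5: duration 10, tempo budget 12, value 33
Best: 57 pts.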